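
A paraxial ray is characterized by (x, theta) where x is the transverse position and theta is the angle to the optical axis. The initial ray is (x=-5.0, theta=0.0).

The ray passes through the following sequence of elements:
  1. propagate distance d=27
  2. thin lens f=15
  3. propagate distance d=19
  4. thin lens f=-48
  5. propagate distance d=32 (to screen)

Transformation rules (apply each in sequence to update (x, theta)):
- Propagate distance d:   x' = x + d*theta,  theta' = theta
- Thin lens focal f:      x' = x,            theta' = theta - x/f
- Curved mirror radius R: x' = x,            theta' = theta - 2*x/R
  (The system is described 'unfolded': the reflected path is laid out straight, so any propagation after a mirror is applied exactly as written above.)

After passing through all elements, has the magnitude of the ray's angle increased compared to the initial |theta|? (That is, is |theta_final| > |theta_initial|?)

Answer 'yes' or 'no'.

Initial: x=-5.0000 theta=0.0000
After 1 (propagate distance d=27): x=-5.0000 theta=0.0000
After 2 (thin lens f=15): x=-5.0000 theta=1/3 (≈0.3333)
After 3 (propagate distance d=19): x=4/3 (≈1.3333) theta=1/3 (≈0.3333)
After 4 (thin lens f=-48): x=4/3 (≈1.3333) theta=13/36 (≈0.3611)
After 5 (propagate distance d=32 (to screen)): x=116/9 (≈12.8889) theta=13/36 (≈0.3611)
|theta_initial|=0.0000 |theta_final|=13/36 (≈0.3611) -> increased

Answer: yes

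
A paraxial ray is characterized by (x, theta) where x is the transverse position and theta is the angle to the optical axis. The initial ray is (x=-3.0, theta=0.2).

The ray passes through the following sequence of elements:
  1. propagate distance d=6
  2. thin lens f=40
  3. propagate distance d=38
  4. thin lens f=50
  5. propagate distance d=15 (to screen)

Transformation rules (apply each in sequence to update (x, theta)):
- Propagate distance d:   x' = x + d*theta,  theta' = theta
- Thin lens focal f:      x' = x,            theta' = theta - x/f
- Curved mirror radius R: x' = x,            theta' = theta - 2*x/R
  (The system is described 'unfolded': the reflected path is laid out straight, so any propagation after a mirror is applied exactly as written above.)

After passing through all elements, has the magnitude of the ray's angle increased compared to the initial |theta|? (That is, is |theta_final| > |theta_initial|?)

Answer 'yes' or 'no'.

Answer: no

Derivation:
Initial: x=-3.0000 theta=0.2000
After 1 (propagate distance d=6): x=-1.8000 theta=0.2000
After 2 (thin lens f=40): x=-1.8000 theta=0.2450
After 3 (propagate distance d=38): x=7.5100 theta=0.2450
After 4 (thin lens f=50): x=7.5100 theta=0.0948
After 5 (propagate distance d=15 (to screen)): x=8.9320 theta=0.0948
|theta_initial|=0.2000 |theta_final|=0.0948 -> not increased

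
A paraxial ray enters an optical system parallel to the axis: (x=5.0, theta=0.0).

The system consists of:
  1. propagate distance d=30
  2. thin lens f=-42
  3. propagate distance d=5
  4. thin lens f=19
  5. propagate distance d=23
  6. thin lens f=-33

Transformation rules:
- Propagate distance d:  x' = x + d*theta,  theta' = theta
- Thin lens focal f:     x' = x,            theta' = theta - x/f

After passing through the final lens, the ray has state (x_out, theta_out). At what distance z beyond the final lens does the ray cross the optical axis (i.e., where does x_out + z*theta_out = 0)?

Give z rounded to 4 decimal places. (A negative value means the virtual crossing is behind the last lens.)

Initial: x=5.0000 theta=0.0000
After 1 (propagate distance d=30): x=5.0000 theta=0.0000
After 2 (thin lens f=-42): x=5.0000 theta=5/42 (≈0.1190)
After 3 (propagate distance d=5): x=235/42 (≈5.5952) theta=5/42 (≈0.1190)
After 4 (thin lens f=19): x=235/42 (≈5.5952) theta=-10/57 (≈-0.1754)
After 5 (propagate distance d=23): x=415/266 (≈1.5602) theta=-10/57 (≈-0.1754)
After 6 (thin lens f=-33): x=415/266 (≈1.5602) theta=-375/2926 (≈-0.1282)
z_focus = -x_out/theta_out = -(415/266)/(-375/2926) = 913/75 ≈ 12.1733
Rounded to 4 decimal places: z = 12.1733

Answer: 12.1733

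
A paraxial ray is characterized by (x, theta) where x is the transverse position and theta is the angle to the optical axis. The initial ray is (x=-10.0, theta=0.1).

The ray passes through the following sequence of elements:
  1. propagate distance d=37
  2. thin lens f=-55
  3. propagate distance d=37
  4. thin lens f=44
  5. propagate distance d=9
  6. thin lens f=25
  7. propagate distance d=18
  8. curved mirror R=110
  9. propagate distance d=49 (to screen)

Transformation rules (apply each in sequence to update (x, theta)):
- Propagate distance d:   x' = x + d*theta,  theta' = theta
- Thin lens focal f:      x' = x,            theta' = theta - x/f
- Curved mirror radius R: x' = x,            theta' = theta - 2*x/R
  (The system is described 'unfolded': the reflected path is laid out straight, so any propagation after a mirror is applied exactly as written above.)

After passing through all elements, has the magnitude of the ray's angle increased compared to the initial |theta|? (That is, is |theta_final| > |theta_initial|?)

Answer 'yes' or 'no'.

Answer: yes

Derivation:
Initial: x=-10.0000 theta=0.1000
After 1 (propagate distance d=37): x=-6.3000 theta=0.1000
After 2 (thin lens f=-55): x=-6.3000 theta=-4/275 (≈-0.0145)
After 3 (propagate distance d=37): x=-3761/550 (≈-6.8382) theta=-4/275 (≈-0.0145)
After 4 (thin lens f=44): x=-3761/550 (≈-6.8382) theta=3409/24200 (≈0.1409)
After 5 (propagate distance d=9): x=-134803/24200 (≈-5.5704) theta=3409/24200 (≈0.1409)
After 6 (thin lens f=25): x=-134803/24200 (≈-5.5704) theta=55007/151250 (≈0.3637)
After 7 (propagate distance d=18): x=590429/605000 (≈0.9759) theta=55007/151250 (≈0.3637)
After 8 (curved mirror R=110): x=590429/605000 (≈0.9759) theta=11511111/33275000 (≈0.3459)
After 9 (propagate distance d=49 (to screen)): x=298259017/16637500 (≈17.9269) theta=11511111/33275000 (≈0.3459)
|theta_initial|=0.1000 |theta_final|=11511111/33275000 (≈0.3459) -> increased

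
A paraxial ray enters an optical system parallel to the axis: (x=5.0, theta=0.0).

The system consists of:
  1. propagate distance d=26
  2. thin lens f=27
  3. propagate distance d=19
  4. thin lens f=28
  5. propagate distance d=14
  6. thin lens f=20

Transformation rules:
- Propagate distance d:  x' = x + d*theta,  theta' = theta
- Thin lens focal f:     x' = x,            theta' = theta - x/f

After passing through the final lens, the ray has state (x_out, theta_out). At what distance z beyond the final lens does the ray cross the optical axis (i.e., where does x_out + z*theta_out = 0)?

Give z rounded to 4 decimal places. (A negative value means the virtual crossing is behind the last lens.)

Initial: x=5.0000 theta=0.0000
After 1 (propagate distance d=26): x=5.0000 theta=0.0000
After 2 (thin lens f=27): x=5.0000 theta=-5/27 (≈-0.1852)
After 3 (propagate distance d=19): x=40/27 (≈1.4815) theta=-5/27 (≈-0.1852)
After 4 (thin lens f=28): x=40/27 (≈1.4815) theta=-5/21 (≈-0.2381)
After 5 (propagate distance d=14): x=-50/27 (≈-1.8519) theta=-5/21 (≈-0.2381)
After 6 (thin lens f=20): x=-50/27 (≈-1.8519) theta=-55/378 (≈-0.1455)
z_focus = -x_out/theta_out = -(-50/27)/(-55/378) = -140/11 ≈ -12.7273
Rounded to 4 decimal places: z = -12.7273

Answer: -12.7273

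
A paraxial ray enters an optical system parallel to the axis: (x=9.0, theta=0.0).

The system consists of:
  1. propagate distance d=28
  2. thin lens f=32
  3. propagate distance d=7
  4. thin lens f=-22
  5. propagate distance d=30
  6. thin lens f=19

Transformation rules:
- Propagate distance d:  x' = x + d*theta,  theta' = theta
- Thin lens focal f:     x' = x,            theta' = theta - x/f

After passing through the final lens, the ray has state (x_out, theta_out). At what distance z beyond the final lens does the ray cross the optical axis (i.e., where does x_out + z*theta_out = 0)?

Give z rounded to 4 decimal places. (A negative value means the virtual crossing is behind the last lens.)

Answer: 20.8576

Derivation:
Initial: x=9.0000 theta=0.0000
After 1 (propagate distance d=28): x=9.0000 theta=0.0000
After 2 (thin lens f=32): x=9.0000 theta=-9/32 (≈-0.2813)
After 3 (propagate distance d=7): x=225/32 (≈7.0313) theta=-9/32 (≈-0.2813)
After 4 (thin lens f=-22): x=225/32 (≈7.0313) theta=27/704 (≈0.0384)
After 5 (propagate distance d=30): x=90/11 (≈8.1818) theta=27/704 (≈0.0384)
After 6 (thin lens f=19): x=90/11 (≈8.1818) theta=-477/1216 (≈-0.3923)
z_focus = -x_out/theta_out = -(90/11)/(-477/1216) = 12160/583 ≈ 20.8576
Rounded to 4 decimal places: z = 20.8576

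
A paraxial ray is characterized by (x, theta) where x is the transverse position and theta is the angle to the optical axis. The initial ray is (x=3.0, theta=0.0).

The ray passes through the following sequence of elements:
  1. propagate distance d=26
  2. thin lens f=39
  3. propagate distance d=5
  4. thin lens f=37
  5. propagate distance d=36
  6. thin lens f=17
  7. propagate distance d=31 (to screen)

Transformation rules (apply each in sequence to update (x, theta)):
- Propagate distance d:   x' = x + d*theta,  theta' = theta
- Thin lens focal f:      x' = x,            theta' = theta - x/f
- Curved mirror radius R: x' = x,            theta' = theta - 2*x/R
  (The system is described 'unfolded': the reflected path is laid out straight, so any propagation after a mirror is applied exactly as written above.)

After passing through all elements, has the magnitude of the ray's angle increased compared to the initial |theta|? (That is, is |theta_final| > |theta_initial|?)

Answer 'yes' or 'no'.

Initial: x=3.0000 theta=0.0000
After 1 (propagate distance d=26): x=3.0000 theta=0.0000
After 2 (thin lens f=39): x=3.0000 theta=-1/13 (≈-0.0769)
After 3 (propagate distance d=5): x=34/13 (≈2.6154) theta=-1/13 (≈-0.0769)
After 4 (thin lens f=37): x=34/13 (≈2.6154) theta=-71/481 (≈-0.1476)
After 5 (propagate distance d=36): x=-1298/481 (≈-2.6985) theta=-71/481 (≈-0.1476)
After 6 (thin lens f=17): x=-1298/481 (≈-2.6985) theta=7/629 (≈0.0111)
After 7 (propagate distance d=31 (to screen)): x=-19245/8177 (≈-2.3536) theta=7/629 (≈0.0111)
|theta_initial|=0.0000 |theta_final|=7/629 (≈0.0111) -> increased

Answer: yes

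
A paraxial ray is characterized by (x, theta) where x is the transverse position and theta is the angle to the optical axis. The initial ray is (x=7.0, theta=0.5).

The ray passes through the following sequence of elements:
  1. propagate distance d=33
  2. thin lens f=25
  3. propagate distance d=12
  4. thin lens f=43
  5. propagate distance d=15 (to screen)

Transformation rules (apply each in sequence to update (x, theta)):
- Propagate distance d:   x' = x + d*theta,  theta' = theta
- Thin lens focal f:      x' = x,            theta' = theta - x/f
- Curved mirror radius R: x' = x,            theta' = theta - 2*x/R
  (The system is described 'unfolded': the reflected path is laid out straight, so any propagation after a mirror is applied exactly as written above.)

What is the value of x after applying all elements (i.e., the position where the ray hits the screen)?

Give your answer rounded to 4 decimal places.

Initial: x=7.0000 theta=0.5000
After 1 (propagate distance d=33): x=23.5000 theta=0.5000
After 2 (thin lens f=25): x=23.5000 theta=-0.4400
After 3 (propagate distance d=12): x=18.2200 theta=-0.4400
After 4 (thin lens f=43): x=18.2200 theta=-1857/2150 (≈-0.8637)
After 5 (propagate distance d=15 (to screen)): x=5659/1075 (≈5.2642) theta=-1857/2150 (≈-0.8637)
Rounded to 4 decimal places: x = 5.2642

Answer: 5.2642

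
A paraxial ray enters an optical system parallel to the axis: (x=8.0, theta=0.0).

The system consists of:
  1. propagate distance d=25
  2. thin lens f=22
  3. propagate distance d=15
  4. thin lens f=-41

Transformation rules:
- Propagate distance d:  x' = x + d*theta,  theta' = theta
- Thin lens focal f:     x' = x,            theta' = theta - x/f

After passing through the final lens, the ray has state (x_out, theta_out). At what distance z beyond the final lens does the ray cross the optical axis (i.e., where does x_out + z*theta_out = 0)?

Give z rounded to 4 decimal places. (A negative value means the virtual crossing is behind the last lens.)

Initial: x=8.0000 theta=0.0000
After 1 (propagate distance d=25): x=8.0000 theta=0.0000
After 2 (thin lens f=22): x=8.0000 theta=-4/11 (≈-0.3636)
After 3 (propagate distance d=15): x=28/11 (≈2.5455) theta=-4/11 (≈-0.3636)
After 4 (thin lens f=-41): x=28/11 (≈2.5455) theta=-136/451 (≈-0.3016)
z_focus = -x_out/theta_out = -(28/11)/(-136/451) = 287/34 ≈ 8.4412
Rounded to 4 decimal places: z = 8.4412

Answer: 8.4412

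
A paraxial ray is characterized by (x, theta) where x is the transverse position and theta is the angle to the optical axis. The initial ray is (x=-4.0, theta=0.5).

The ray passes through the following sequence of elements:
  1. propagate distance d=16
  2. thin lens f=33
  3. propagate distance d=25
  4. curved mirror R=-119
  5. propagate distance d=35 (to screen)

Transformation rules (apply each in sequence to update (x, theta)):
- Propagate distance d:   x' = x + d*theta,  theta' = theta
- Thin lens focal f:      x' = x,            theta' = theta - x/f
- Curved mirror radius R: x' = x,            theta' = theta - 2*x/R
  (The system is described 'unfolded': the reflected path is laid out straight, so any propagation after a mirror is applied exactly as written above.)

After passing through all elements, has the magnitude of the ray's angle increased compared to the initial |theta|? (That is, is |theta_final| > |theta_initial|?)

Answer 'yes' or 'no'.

Answer: yes

Derivation:
Initial: x=-4.0000 theta=0.5000
After 1 (propagate distance d=16): x=4.0000 theta=0.5000
After 2 (thin lens f=33): x=4.0000 theta=25/66 (≈0.3788)
After 3 (propagate distance d=25): x=889/66 (≈13.4697) theta=25/66 (≈0.3788)
After 4 (curved mirror R=-119): x=889/66 (≈13.4697) theta=679/1122 (≈0.6052)
After 5 (propagate distance d=35 (to screen)): x=19439/561 (≈34.6506) theta=679/1122 (≈0.6052)
|theta_initial|=0.5000 |theta_final|=679/1122 (≈0.6052) -> increased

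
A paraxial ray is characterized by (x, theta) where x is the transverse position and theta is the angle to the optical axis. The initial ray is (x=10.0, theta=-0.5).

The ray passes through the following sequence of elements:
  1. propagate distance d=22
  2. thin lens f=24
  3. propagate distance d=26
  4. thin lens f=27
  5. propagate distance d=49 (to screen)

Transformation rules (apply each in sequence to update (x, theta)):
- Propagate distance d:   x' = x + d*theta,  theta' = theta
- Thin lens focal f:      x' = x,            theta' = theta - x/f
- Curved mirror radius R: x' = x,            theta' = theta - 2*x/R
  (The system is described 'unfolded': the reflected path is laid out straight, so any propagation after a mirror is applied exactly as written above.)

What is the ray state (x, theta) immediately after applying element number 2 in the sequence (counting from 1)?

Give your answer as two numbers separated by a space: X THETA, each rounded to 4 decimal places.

Answer: -1.0000 -0.4583

Derivation:
Initial: x=10.0000 theta=-0.5000
After 1 (propagate distance d=22): x=-1.0000 theta=-0.5000
After 2 (thin lens f=24): x=-1.0000 theta=-11/24 (≈-0.4583)
Rounded to 4 decimal places: x = -1.0000, theta = -0.4583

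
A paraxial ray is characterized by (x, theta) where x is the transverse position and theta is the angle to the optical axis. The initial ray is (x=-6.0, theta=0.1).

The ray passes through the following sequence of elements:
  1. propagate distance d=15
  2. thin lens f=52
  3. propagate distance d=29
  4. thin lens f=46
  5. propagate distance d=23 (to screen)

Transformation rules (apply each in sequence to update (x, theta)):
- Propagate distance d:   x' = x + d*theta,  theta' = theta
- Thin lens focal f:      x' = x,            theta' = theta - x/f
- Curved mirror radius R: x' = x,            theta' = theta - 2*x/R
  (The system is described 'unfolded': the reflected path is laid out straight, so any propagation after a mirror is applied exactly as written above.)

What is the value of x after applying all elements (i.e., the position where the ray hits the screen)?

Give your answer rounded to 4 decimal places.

Answer: 4.7452

Derivation:
Initial: x=-6.0000 theta=0.1000
After 1 (propagate distance d=15): x=-4.5000 theta=0.1000
After 2 (thin lens f=52): x=-4.5000 theta=97/520 (≈0.1865)
After 3 (propagate distance d=29): x=473/520 (≈0.9096) theta=97/520 (≈0.1865)
After 4 (thin lens f=46): x=473/520 (≈0.9096) theta=3989/23920 (≈0.1668)
After 5 (propagate distance d=23 (to screen)): x=987/208 (≈4.7452) theta=3989/23920 (≈0.1668)
Rounded to 4 decimal places: x = 4.7452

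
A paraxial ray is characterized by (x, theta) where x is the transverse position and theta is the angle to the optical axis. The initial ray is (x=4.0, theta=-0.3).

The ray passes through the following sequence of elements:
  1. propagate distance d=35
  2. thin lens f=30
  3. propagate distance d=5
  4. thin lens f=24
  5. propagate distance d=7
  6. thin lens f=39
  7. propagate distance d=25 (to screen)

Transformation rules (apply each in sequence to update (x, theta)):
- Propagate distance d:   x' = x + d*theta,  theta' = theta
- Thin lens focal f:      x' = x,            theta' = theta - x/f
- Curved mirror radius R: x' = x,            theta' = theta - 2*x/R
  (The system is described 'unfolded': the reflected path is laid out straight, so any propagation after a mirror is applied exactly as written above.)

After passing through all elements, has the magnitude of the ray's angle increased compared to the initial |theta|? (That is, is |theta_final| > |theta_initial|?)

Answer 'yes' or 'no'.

Answer: yes

Derivation:
Initial: x=4.0000 theta=-0.3000
After 1 (propagate distance d=35): x=-6.5000 theta=-0.3000
After 2 (thin lens f=30): x=-6.5000 theta=-1/12 (≈-0.0833)
After 3 (propagate distance d=5): x=-83/12 (≈-6.9167) theta=-1/12 (≈-0.0833)
After 4 (thin lens f=24): x=-83/12 (≈-6.9167) theta=59/288 (≈0.2049)
After 5 (propagate distance d=7): x=-1579/288 (≈-5.4826) theta=59/288 (≈0.2049)
After 6 (thin lens f=39): x=-1579/288 (≈-5.4826) theta=485/1404 (≈0.3454)
After 7 (propagate distance d=25 (to screen)): x=35419/11232 (≈3.1534) theta=485/1404 (≈0.3454)
|theta_initial|=0.3000 |theta_final|=485/1404 (≈0.3454) -> increased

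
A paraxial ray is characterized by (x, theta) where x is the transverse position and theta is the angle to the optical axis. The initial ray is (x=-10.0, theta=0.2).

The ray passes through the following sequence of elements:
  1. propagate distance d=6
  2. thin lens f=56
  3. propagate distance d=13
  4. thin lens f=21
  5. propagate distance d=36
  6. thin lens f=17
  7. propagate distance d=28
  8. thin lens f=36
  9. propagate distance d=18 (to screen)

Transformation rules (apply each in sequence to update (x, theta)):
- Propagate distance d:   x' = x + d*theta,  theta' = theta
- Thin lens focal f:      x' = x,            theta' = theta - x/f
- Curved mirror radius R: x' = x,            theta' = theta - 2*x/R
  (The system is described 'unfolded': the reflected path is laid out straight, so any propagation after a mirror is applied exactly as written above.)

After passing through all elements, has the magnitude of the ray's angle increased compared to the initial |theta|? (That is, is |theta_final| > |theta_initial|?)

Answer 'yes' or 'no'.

Initial: x=-10.0000 theta=0.2000
After 1 (propagate distance d=6): x=-8.8000 theta=0.2000
After 2 (thin lens f=56): x=-8.8000 theta=5/14 (≈0.3571)
After 3 (propagate distance d=13): x=-291/70 (≈-4.1571) theta=5/14 (≈0.3571)
After 4 (thin lens f=21): x=-291/70 (≈-4.1571) theta=136/245 (≈0.5551)
After 5 (propagate distance d=36): x=1551/98 (≈15.8265) theta=136/245 (≈0.5551)
After 6 (thin lens f=17): x=1551/98 (≈15.8265) theta=-3131/8330 (≈-0.3759)
After 7 (propagate distance d=28): x=44167/8330 (≈5.3022) theta=-3131/8330 (≈-0.3759)
After 8 (thin lens f=36): x=44167/8330 (≈5.3022) theta=-156883/299880 (≈-0.5232)
After 9 (propagate distance d=18 (to screen)): x=-68549/16660 (≈-4.1146) theta=-156883/299880 (≈-0.5232)
|theta_initial|=0.2000 |theta_final|=156883/299880 (≈0.5232) -> increased

Answer: yes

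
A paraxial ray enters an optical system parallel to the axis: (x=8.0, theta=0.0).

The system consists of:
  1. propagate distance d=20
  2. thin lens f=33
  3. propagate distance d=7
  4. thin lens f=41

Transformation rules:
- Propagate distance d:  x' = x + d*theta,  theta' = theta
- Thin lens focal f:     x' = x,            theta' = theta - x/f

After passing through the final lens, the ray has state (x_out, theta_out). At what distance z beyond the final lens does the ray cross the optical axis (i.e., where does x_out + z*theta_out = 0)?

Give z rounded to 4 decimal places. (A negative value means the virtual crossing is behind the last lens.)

Answer: 15.9104

Derivation:
Initial: x=8.0000 theta=0.0000
After 1 (propagate distance d=20): x=8.0000 theta=0.0000
After 2 (thin lens f=33): x=8.0000 theta=-8/33 (≈-0.2424)
After 3 (propagate distance d=7): x=208/33 (≈6.3030) theta=-8/33 (≈-0.2424)
After 4 (thin lens f=41): x=208/33 (≈6.3030) theta=-536/1353 (≈-0.3962)
z_focus = -x_out/theta_out = -(208/33)/(-536/1353) = 1066/67 ≈ 15.9104
Rounded to 4 decimal places: z = 15.9104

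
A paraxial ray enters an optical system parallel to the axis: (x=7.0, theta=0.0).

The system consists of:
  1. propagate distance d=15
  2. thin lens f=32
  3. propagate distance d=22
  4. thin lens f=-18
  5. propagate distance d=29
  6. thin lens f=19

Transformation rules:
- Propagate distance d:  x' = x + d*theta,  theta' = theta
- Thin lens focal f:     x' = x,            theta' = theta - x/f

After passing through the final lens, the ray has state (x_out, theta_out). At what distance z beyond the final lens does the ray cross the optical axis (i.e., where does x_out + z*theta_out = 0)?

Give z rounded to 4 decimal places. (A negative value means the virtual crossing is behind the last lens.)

Answer: -9.8800

Derivation:
Initial: x=7.0000 theta=0.0000
After 1 (propagate distance d=15): x=7.0000 theta=0.0000
After 2 (thin lens f=32): x=7.0000 theta=-7/32 (≈-0.2188)
After 3 (propagate distance d=22): x=2.1875 theta=-7/32 (≈-0.2188)
After 4 (thin lens f=-18): x=2.1875 theta=-7/72 (≈-0.0972)
After 5 (propagate distance d=29): x=-91/144 (≈-0.6319) theta=-7/72 (≈-0.0972)
After 6 (thin lens f=19): x=-91/144 (≈-0.6319) theta=-175/2736 (≈-0.0640)
z_focus = -x_out/theta_out = -(-91/144)/(-175/2736) = -9.8800
Rounded to 4 decimal places: z = -9.8800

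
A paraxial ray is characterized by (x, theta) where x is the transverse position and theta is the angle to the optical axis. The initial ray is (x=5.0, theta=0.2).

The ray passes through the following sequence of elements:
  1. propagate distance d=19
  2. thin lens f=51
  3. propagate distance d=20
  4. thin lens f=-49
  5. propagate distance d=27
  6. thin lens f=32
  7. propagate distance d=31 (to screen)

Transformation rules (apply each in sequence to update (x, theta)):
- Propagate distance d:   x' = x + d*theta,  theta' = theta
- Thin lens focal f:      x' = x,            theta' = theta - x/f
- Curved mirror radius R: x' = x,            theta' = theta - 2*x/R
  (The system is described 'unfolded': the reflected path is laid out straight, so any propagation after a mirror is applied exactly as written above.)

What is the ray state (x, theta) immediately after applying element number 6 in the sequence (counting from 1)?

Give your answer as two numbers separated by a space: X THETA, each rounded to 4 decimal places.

Answer: 15.2417 -0.2581

Derivation:
Initial: x=5.0000 theta=0.2000
After 1 (propagate distance d=19): x=8.8000 theta=0.2000
After 2 (thin lens f=51): x=8.8000 theta=7/255 (≈0.0275)
After 3 (propagate distance d=20): x=2384/255 (≈9.3490) theta=7/255 (≈0.0275)
After 4 (thin lens f=-49): x=2384/255 (≈9.3490) theta=909/4165 (≈0.2182)
After 5 (propagate distance d=27): x=38089/2499 (≈15.2417) theta=909/4165 (≈0.2182)
After 6 (thin lens f=32): x=38089/2499 (≈15.2417) theta=-103181/399840 (≈-0.2581)
Rounded to 4 decimal places: x = 15.2417, theta = -0.2581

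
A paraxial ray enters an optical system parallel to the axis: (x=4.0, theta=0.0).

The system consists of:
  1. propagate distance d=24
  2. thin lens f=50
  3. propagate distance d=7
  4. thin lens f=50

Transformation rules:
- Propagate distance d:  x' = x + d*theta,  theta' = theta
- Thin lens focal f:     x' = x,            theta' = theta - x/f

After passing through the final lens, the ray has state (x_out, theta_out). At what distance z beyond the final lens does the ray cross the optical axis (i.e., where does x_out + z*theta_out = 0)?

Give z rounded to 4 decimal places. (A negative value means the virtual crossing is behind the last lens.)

Answer: 23.1183

Derivation:
Initial: x=4.0000 theta=0.0000
After 1 (propagate distance d=24): x=4.0000 theta=0.0000
After 2 (thin lens f=50): x=4.0000 theta=-0.0800
After 3 (propagate distance d=7): x=3.4400 theta=-0.0800
After 4 (thin lens f=50): x=3.4400 theta=-0.1488
z_focus = -x_out/theta_out = -(3.4400)/(-0.1488) = 2150/93 ≈ 23.1183
Rounded to 4 decimal places: z = 23.1183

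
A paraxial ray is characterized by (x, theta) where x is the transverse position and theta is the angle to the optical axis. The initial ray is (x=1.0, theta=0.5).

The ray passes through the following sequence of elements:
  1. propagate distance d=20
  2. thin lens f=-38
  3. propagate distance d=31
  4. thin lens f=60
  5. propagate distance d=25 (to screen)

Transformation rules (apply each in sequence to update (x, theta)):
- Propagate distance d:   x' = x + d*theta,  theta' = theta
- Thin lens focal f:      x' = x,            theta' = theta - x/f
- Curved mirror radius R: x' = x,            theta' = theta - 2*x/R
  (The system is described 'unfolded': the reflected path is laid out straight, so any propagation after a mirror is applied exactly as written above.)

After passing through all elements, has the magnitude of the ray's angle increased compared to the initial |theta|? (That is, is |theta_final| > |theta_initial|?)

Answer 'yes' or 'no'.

Initial: x=1.0000 theta=0.5000
After 1 (propagate distance d=20): x=11.0000 theta=0.5000
After 2 (thin lens f=-38): x=11.0000 theta=15/19 (≈0.7895)
After 3 (propagate distance d=31): x=674/19 (≈35.4737) theta=15/19 (≈0.7895)
After 4 (thin lens f=60): x=674/19 (≈35.4737) theta=113/570 (≈0.1982)
After 5 (propagate distance d=25 (to screen)): x=4609/114 (≈40.4298) theta=113/570 (≈0.1982)
|theta_initial|=0.5000 |theta_final|=113/570 (≈0.1982) -> not increased

Answer: no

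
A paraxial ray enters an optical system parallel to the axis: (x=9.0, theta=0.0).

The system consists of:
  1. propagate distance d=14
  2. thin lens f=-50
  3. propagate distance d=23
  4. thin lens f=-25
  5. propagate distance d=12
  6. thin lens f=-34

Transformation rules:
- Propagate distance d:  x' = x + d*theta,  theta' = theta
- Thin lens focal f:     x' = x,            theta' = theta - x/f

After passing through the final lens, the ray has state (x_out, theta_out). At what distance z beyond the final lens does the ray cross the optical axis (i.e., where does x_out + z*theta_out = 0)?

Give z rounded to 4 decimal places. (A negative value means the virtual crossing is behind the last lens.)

Initial: x=9.0000 theta=0.0000
After 1 (propagate distance d=14): x=9.0000 theta=0.0000
After 2 (thin lens f=-50): x=9.0000 theta=0.1800
After 3 (propagate distance d=23): x=13.1400 theta=0.1800
After 4 (thin lens f=-25): x=13.1400 theta=0.7056
After 5 (propagate distance d=12): x=21.6072 theta=0.7056
After 6 (thin lens f=-34): x=21.6072 theta=56997/42500 (≈1.3411)
z_focus = -x_out/theta_out = -(21.6072)/(56997/42500) = -102034/6333 ≈ -16.1115
Rounded to 4 decimal places: z = -16.1115

Answer: -16.1115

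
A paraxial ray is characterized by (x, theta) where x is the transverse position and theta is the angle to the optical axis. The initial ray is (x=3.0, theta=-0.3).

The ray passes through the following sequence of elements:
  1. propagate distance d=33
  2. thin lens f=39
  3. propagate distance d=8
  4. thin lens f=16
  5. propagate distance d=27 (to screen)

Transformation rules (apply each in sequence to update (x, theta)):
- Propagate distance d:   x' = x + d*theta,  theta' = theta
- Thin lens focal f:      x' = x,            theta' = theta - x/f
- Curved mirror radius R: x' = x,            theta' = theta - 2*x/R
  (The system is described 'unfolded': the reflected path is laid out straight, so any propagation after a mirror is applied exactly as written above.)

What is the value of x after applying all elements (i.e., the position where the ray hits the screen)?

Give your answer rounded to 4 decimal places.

Answer: 2.0976

Derivation:
Initial: x=3.0000 theta=-0.3000
After 1 (propagate distance d=33): x=-6.9000 theta=-0.3000
After 2 (thin lens f=39): x=-6.9000 theta=-8/65 (≈-0.1231)
After 3 (propagate distance d=8): x=-205/26 (≈-7.8846) theta=-8/65 (≈-0.1231)
After 4 (thin lens f=16): x=-205/26 (≈-7.8846) theta=769/2080 (≈0.3697)
After 5 (propagate distance d=27 (to screen)): x=4363/2080 (≈2.0976) theta=769/2080 (≈0.3697)
Rounded to 4 decimal places: x = 2.0976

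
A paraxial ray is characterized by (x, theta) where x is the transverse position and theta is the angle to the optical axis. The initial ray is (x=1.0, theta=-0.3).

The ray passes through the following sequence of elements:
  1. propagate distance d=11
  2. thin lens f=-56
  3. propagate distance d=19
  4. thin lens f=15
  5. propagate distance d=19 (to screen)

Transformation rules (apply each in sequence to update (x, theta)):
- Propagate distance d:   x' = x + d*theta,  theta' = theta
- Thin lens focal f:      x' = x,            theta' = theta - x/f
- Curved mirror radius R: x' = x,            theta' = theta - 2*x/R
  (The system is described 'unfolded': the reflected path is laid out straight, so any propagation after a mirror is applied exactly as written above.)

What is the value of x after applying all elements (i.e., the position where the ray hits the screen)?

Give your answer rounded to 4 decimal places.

Initial: x=1.0000 theta=-0.3000
After 1 (propagate distance d=11): x=-2.3000 theta=-0.3000
After 2 (thin lens f=-56): x=-2.3000 theta=-191/560 (≈-0.3411)
After 3 (propagate distance d=19): x=-4917/560 (≈-8.7804) theta=-191/560 (≈-0.3411)
After 4 (thin lens f=15): x=-4917/560 (≈-8.7804) theta=171/700 (≈0.2443)
After 5 (propagate distance d=19 (to screen)): x=-11589/2800 (≈-4.1389) theta=171/700 (≈0.2443)
Rounded to 4 decimal places: x = -4.1389

Answer: -4.1389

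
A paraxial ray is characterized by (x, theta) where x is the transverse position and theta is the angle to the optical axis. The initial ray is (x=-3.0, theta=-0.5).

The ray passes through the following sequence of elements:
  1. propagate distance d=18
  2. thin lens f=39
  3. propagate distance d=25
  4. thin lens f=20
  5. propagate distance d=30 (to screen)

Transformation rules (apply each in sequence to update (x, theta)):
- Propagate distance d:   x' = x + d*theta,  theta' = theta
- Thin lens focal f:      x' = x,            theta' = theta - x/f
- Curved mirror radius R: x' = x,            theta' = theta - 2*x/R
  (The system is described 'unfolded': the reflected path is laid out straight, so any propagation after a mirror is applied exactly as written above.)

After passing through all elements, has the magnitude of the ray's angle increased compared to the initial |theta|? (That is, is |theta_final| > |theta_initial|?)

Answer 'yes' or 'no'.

Answer: yes

Derivation:
Initial: x=-3.0000 theta=-0.5000
After 1 (propagate distance d=18): x=-12.0000 theta=-0.5000
After 2 (thin lens f=39): x=-12.0000 theta=-5/26 (≈-0.1923)
After 3 (propagate distance d=25): x=-437/26 (≈-16.8077) theta=-5/26 (≈-0.1923)
After 4 (thin lens f=20): x=-437/26 (≈-16.8077) theta=337/520 (≈0.6481)
After 5 (propagate distance d=30 (to screen)): x=137/52 (≈2.6346) theta=337/520 (≈0.6481)
|theta_initial|=0.5000 |theta_final|=337/520 (≈0.6481) -> increased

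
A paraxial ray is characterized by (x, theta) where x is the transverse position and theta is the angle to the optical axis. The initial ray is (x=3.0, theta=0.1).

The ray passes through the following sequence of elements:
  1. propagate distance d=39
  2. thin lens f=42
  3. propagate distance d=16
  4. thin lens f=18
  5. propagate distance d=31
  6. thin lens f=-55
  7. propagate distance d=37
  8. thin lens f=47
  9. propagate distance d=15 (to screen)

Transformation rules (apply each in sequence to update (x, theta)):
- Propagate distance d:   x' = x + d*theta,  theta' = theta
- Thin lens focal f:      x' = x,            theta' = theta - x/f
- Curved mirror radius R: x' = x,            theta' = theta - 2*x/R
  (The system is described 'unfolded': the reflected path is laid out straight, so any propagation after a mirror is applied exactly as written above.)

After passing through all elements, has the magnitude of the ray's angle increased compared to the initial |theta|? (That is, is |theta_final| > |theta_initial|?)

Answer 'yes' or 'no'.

Answer: no

Derivation:
Initial: x=3.0000 theta=0.1000
After 1 (propagate distance d=39): x=6.9000 theta=0.1000
After 2 (thin lens f=42): x=6.9000 theta=-9/140 (≈-0.0643)
After 3 (propagate distance d=16): x=411/70 (≈5.8714) theta=-9/140 (≈-0.0643)
After 4 (thin lens f=18): x=411/70 (≈5.8714) theta=-41/105 (≈-0.3905)
After 5 (propagate distance d=31): x=-187/30 (≈-6.2333) theta=-41/105 (≈-0.3905)
After 6 (thin lens f=-55): x=-187/30 (≈-6.2333) theta=-529/1050 (≈-0.5038)
After 7 (propagate distance d=37): x=-4353/175 (≈-24.8743) theta=-529/1050 (≈-0.5038)
After 8 (thin lens f=47): x=-4353/175 (≈-24.8743) theta=251/9870 (≈0.0254)
After 9 (propagate distance d=15 (to screen)): x=-402907/16450 (≈-24.4928) theta=251/9870 (≈0.0254)
|theta_initial|=0.1000 |theta_final|=251/9870 (≈0.0254) -> not increased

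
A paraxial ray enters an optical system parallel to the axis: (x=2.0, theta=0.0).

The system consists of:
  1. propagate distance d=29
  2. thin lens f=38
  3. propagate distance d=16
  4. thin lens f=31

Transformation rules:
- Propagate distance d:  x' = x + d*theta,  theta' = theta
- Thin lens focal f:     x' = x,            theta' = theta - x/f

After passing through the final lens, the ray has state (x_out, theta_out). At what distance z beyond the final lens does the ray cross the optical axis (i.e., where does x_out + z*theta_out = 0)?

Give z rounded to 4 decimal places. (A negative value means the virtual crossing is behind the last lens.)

Answer: 12.8679

Derivation:
Initial: x=2.0000 theta=0.0000
After 1 (propagate distance d=29): x=2.0000 theta=0.0000
After 2 (thin lens f=38): x=2.0000 theta=-1/19 (≈-0.0526)
After 3 (propagate distance d=16): x=22/19 (≈1.1579) theta=-1/19 (≈-0.0526)
After 4 (thin lens f=31): x=22/19 (≈1.1579) theta=-53/589 (≈-0.0900)
z_focus = -x_out/theta_out = -(22/19)/(-53/589) = 682/53 ≈ 12.8679
Rounded to 4 decimal places: z = 12.8679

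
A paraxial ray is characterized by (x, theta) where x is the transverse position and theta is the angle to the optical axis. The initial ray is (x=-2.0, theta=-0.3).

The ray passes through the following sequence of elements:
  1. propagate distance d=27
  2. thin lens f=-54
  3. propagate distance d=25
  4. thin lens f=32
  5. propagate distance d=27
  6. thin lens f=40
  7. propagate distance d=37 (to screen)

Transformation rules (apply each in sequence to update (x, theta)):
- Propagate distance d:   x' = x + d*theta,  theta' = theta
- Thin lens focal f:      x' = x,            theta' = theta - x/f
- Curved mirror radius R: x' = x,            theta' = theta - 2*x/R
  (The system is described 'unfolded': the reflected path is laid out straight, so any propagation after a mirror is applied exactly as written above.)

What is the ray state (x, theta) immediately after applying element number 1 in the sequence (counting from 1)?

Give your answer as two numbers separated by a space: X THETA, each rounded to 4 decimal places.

Answer: -10.1000 -0.3000

Derivation:
Initial: x=-2.0000 theta=-0.3000
After 1 (propagate distance d=27): x=-10.1000 theta=-0.3000
Rounded to 4 decimal places: x = -10.1000, theta = -0.3000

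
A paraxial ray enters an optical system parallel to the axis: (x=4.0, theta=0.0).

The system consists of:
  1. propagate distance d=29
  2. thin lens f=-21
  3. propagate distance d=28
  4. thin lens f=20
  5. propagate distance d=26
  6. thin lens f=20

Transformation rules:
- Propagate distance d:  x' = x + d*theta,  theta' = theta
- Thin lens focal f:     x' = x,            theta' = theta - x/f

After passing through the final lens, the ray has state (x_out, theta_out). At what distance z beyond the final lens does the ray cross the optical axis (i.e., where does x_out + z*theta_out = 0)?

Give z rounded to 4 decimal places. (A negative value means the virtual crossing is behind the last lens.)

Answer: 5.6079

Derivation:
Initial: x=4.0000 theta=0.0000
After 1 (propagate distance d=29): x=4.0000 theta=0.0000
After 2 (thin lens f=-21): x=4.0000 theta=4/21 (≈0.1905)
After 3 (propagate distance d=28): x=28/3 (≈9.3333) theta=4/21 (≈0.1905)
After 4 (thin lens f=20): x=28/3 (≈9.3333) theta=-29/105 (≈-0.2762)
After 5 (propagate distance d=26): x=226/105 (≈2.1524) theta=-29/105 (≈-0.2762)
After 6 (thin lens f=20): x=226/105 (≈2.1524) theta=-403/1050 (≈-0.3838)
z_focus = -x_out/theta_out = -(226/105)/(-403/1050) = 2260/403 ≈ 5.6079
Rounded to 4 decimal places: z = 5.6079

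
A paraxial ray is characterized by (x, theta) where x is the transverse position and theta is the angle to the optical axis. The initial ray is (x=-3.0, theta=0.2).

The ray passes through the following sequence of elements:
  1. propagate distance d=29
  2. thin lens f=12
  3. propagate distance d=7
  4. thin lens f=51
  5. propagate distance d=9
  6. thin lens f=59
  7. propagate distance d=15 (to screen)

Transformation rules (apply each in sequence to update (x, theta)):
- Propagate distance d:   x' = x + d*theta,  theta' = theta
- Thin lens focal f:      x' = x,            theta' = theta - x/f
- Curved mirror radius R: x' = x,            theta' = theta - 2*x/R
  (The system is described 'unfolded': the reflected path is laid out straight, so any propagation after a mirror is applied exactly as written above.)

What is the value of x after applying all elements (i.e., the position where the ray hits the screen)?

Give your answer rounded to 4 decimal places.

Initial: x=-3.0000 theta=0.2000
After 1 (propagate distance d=29): x=2.8000 theta=0.2000
After 2 (thin lens f=12): x=2.8000 theta=-1/30 (≈-0.0333)
After 3 (propagate distance d=7): x=77/30 (≈2.5667) theta=-1/30 (≈-0.0333)
After 4 (thin lens f=51): x=77/30 (≈2.5667) theta=-64/765 (≈-0.0837)
After 5 (propagate distance d=9): x=185/102 (≈1.8137) theta=-64/765 (≈-0.0837)
After 6 (thin lens f=59): x=185/102 (≈1.8137) theta=-10327/90270 (≈-0.1144)
After 7 (propagate distance d=15 (to screen)): x=98/1003 (≈0.0977) theta=-10327/90270 (≈-0.1144)
Rounded to 4 decimal places: x = 0.0977

Answer: 0.0977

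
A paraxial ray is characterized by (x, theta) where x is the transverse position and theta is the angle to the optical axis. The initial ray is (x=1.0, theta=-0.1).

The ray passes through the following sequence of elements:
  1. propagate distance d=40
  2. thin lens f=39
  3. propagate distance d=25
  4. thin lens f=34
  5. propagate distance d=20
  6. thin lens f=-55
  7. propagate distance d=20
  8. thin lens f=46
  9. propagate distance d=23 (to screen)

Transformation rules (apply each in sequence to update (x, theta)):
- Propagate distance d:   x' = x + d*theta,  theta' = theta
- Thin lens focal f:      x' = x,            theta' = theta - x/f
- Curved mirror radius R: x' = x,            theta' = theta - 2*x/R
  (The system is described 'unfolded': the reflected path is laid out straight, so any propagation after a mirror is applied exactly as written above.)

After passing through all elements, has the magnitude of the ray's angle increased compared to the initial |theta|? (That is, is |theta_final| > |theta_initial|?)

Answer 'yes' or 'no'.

Answer: no

Derivation:
Initial: x=1.0000 theta=-0.1000
After 1 (propagate distance d=40): x=-3.0000 theta=-0.1000
After 2 (thin lens f=39): x=-3.0000 theta=-3/130 (≈-0.0231)
After 3 (propagate distance d=25): x=-93/26 (≈-3.5769) theta=-3/130 (≈-0.0231)
After 4 (thin lens f=34): x=-93/26 (≈-3.5769) theta=363/4420 (≈0.0821)
After 5 (propagate distance d=20): x=-855/442 (≈-1.9344) theta=363/4420 (≈0.0821)
After 6 (thin lens f=-55): x=-855/442 (≈-1.9344) theta=2283/48620 (≈0.0470)
After 7 (propagate distance d=20): x=-4839/4862 (≈-0.9953) theta=2283/48620 (≈0.0470)
After 8 (thin lens f=46): x=-4839/4862 (≈-0.9953) theta=1128/16445 (≈0.0686)
After 9 (propagate distance d=23 (to screen)): x=99/170 (≈0.5824) theta=1128/16445 (≈0.0686)
|theta_initial|=0.1000 |theta_final|=1128/16445 (≈0.0686) -> not increased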